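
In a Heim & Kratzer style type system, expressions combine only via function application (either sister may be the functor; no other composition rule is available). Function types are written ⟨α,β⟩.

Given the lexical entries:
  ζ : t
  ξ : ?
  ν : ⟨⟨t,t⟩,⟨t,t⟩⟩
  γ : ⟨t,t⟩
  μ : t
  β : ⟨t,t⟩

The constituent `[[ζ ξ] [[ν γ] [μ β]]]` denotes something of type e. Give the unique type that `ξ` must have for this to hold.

At [[ζ ξ] [[ν γ] [μ β]]] (required: e): [[ν γ] [μ β]] is t, which is not a function with range e; hence [ζ ξ] is the functor — type ⟨t,e⟩.
At [ζ ξ] (required: ⟨t,e⟩): ζ is t, which is not a function with range ⟨t,e⟩; hence ξ is the functor — type ⟨t,⟨t,e⟩⟩.

⟨t,⟨t,e⟩⟩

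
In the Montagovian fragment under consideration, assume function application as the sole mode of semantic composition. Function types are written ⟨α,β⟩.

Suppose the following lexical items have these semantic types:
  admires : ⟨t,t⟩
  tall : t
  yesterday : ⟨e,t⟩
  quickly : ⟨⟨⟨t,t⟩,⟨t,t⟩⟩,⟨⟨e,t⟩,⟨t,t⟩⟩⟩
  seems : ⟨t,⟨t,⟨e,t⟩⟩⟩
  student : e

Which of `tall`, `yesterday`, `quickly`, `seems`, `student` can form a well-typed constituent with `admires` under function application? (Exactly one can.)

tall — combines: admires : ⟨t,t⟩ takes tall : t as argument, giving t.
yesterday : ⟨e,t⟩ — no; admires wants t, and yesterday wants e.
quickly : ⟨⟨⟨t,t⟩,⟨t,t⟩⟩,⟨⟨e,t⟩,⟨t,t⟩⟩⟩ — no; admires wants t, and quickly wants ⟨⟨t,t⟩,⟨t,t⟩⟩.
seems : ⟨t,⟨t,⟨e,t⟩⟩⟩ — no; admires wants t, and seems wants t.
student : e — no; admires wants t, and student wants nothing (atomic).

tall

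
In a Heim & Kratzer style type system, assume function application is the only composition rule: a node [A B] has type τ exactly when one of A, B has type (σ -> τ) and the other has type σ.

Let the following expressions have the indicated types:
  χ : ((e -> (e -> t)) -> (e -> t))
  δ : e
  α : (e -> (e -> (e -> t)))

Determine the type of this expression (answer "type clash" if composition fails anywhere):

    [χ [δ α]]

(e -> t)

[δ α] — α of type (e -> (e -> (e -> t))) combines with δ of type e: type (e -> (e -> t)).
[χ [δ α]] — χ of type ((e -> (e -> t)) -> (e -> t)) combines with [δ α] of type (e -> (e -> t)): type (e -> t).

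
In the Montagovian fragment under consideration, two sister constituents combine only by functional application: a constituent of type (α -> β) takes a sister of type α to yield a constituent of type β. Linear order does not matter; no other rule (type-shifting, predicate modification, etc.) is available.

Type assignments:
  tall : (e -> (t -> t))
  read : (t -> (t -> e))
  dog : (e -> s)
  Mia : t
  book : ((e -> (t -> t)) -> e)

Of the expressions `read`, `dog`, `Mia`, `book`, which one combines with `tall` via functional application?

read : (t -> (t -> e)) — tall needs e; read needs t; neither fits.
dog : (e -> s) — tall needs e; dog needs e; neither fits.
Mia : t — tall needs e; Mia needs nothing (atomic); neither fits.
book — combines: book : ((e -> (t -> t)) -> e) takes tall : (e -> (t -> t)) as argument, giving e.

book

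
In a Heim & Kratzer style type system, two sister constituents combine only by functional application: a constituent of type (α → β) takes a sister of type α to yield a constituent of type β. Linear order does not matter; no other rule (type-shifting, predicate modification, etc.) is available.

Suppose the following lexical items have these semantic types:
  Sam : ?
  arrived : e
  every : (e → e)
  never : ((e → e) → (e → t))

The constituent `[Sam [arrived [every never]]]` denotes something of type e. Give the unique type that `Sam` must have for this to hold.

(t → e)

[Sam [arrived [every never]]] must have type e. The sister [arrived [every never]] has type t; that is not a function onto e, so Sam must be the functor, of type (t → e).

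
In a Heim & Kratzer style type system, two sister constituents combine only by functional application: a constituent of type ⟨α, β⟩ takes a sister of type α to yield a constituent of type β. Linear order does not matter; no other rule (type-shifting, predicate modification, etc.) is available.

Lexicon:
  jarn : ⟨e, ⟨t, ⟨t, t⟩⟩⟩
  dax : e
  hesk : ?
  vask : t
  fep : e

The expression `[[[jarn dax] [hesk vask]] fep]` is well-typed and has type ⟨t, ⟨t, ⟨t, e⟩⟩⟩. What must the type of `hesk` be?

For [[[jarn dax] [hesk vask]] fep] to have type ⟨t, ⟨t, ⟨t, e⟩⟩⟩ with fep of type e, [[jarn dax] [hesk vask]] must be the function: [[jarn dax] [hesk vask]] : ⟨e, ⟨t, ⟨t, ⟨t, e⟩⟩⟩⟩.
For [[jarn dax] [hesk vask]] to have type ⟨e, ⟨t, ⟨t, ⟨t, e⟩⟩⟩⟩ with [jarn dax] of type ⟨t, ⟨t, t⟩⟩, [hesk vask] must be the function: [hesk vask] : ⟨⟨t, ⟨t, t⟩⟩, ⟨e, ⟨t, ⟨t, ⟨t, e⟩⟩⟩⟩⟩.
For [hesk vask] to have type ⟨⟨t, ⟨t, t⟩⟩, ⟨e, ⟨t, ⟨t, ⟨t, e⟩⟩⟩⟩⟩ with vask of type t, hesk must be the function: hesk : ⟨t, ⟨⟨t, ⟨t, t⟩⟩, ⟨e, ⟨t, ⟨t, ⟨t, e⟩⟩⟩⟩⟩⟩.

⟨t, ⟨⟨t, ⟨t, t⟩⟩, ⟨e, ⟨t, ⟨t, ⟨t, e⟩⟩⟩⟩⟩⟩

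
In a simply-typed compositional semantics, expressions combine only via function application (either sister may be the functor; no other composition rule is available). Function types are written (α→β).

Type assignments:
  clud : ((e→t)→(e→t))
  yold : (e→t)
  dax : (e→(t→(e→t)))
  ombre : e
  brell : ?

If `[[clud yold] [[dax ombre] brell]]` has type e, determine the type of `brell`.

For [[clud yold] [[dax ombre] brell]] to have type e with [clud yold] of type (e→t), [[dax ombre] brell] must be the function: [[dax ombre] brell] : ((e→t)→e).
For [[dax ombre] brell] to have type ((e→t)→e) with [dax ombre] of type (t→(e→t)), brell must be the function: brell : ((t→(e→t))→((e→t)→e)).

((t→(e→t))→((e→t)→e))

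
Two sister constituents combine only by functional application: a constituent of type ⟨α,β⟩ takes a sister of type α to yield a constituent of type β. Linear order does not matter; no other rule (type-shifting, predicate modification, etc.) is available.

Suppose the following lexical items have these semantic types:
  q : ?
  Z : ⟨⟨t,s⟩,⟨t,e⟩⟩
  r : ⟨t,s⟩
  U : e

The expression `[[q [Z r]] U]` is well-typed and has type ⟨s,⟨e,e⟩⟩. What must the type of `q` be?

For [[q [Z r]] U] to have type ⟨s,⟨e,e⟩⟩ with U of type e, [q [Z r]] must be the function: [q [Z r]] : ⟨e,⟨s,⟨e,e⟩⟩⟩.
For [q [Z r]] to have type ⟨e,⟨s,⟨e,e⟩⟩⟩ with [Z r] of type ⟨t,e⟩, q must be the function: q : ⟨⟨t,e⟩,⟨e,⟨s,⟨e,e⟩⟩⟩⟩.

⟨⟨t,e⟩,⟨e,⟨s,⟨e,e⟩⟩⟩⟩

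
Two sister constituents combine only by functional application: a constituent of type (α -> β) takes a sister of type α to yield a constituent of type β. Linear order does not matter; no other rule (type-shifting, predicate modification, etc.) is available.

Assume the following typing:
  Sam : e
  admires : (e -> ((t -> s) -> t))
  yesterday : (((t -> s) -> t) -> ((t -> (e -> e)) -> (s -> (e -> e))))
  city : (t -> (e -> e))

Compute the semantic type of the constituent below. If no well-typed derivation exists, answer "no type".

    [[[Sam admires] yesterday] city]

(s -> (e -> e))

[Sam admires]: functor admires : (e -> ((t -> s) -> t)), argument Sam : e; result ((t -> s) -> t).
[[Sam admires] yesterday]: functor yesterday : (((t -> s) -> t) -> ((t -> (e -> e)) -> (s -> (e -> e)))), argument [Sam admires] : ((t -> s) -> t); result ((t -> (e -> e)) -> (s -> (e -> e))).
[[[Sam admires] yesterday] city]: functor [[Sam admires] yesterday] : ((t -> (e -> e)) -> (s -> (e -> e))), argument city : (t -> (e -> e)); result (s -> (e -> e)).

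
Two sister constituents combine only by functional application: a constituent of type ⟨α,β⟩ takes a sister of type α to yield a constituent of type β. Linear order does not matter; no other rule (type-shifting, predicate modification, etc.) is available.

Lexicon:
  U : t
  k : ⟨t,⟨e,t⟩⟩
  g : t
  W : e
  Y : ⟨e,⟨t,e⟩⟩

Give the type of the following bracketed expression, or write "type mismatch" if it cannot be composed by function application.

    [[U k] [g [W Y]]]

At [U k], k : ⟨t,⟨e,t⟩⟩ takes U : t, giving ⟨e,t⟩.
At [W Y], Y : ⟨e,⟨t,e⟩⟩ takes W : e, giving ⟨t,e⟩.
At [g [W Y]], [W Y] : ⟨t,e⟩ takes g : t, giving e.
At [[U k] [g [W Y]]], [U k] : ⟨e,t⟩ takes [g [W Y]] : e, giving t.

t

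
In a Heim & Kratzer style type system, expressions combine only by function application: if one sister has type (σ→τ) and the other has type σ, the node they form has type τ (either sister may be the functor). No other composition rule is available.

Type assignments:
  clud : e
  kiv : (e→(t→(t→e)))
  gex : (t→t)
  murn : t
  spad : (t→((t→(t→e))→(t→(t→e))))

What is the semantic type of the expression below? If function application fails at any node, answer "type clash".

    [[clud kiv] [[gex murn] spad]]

(t→(t→e))

At [clud kiv], kiv : (e→(t→(t→e))) takes clud : e, giving (t→(t→e)).
At [gex murn], gex : (t→t) takes murn : t, giving t.
At [[gex murn] spad], spad : (t→((t→(t→e))→(t→(t→e)))) takes [gex murn] : t, giving ((t→(t→e))→(t→(t→e))).
At [[clud kiv] [[gex murn] spad]], [[gex murn] spad] : ((t→(t→e))→(t→(t→e))) takes [clud kiv] : (t→(t→e)), giving (t→(t→e)).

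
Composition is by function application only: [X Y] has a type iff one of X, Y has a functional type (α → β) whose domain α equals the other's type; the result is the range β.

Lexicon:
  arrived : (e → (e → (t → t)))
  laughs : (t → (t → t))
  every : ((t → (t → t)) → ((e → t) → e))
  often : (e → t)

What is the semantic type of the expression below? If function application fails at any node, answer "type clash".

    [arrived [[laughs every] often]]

[laughs every]: every is ((t → (t → t)) → ((e → t) → e)), laughs is (t → (t → t)); result ((e → t) → e).
[[laughs every] often]: [laughs every] is ((e → t) → e), often is (e → t); result e.
[arrived [[laughs every] often]]: arrived is (e → (e → (t → t))), [[laughs every] often] is e; result (e → (t → t)).

(e → (t → t))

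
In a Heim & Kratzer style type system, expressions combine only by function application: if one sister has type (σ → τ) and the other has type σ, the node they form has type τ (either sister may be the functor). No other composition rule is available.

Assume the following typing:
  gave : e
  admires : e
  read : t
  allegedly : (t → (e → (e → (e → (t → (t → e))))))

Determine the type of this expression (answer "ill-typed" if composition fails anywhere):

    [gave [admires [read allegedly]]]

[read allegedly] — allegedly of type (t → (e → (e → (e → (t → (t → e)))))) combines with read of type t: type (e → (e → (e → (t → (t → e))))).
[admires [read allegedly]] — [read allegedly] of type (e → (e → (e → (t → (t → e))))) combines with admires of type e: type (e → (e → (t → (t → e)))).
[gave [admires [read allegedly]]] — [admires [read allegedly]] of type (e → (e → (t → (t → e)))) combines with gave of type e: type (e → (t → (t → e))).

(e → (t → (t → e)))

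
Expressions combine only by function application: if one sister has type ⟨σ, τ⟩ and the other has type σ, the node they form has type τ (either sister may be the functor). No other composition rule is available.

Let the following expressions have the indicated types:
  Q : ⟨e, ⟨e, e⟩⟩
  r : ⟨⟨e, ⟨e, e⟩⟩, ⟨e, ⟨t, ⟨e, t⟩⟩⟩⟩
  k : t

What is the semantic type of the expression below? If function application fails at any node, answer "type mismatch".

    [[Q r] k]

At [Q r], r : ⟨⟨e, ⟨e, e⟩⟩, ⟨e, ⟨t, ⟨e, t⟩⟩⟩⟩ takes Q : ⟨e, ⟨e, e⟩⟩, giving ⟨e, ⟨t, ⟨e, t⟩⟩⟩.
[[Q r] k]: ⟨e, ⟨t, ⟨e, t⟩⟩⟩ with t — neither is a function whose domain matches the other; composition fails here.

type mismatch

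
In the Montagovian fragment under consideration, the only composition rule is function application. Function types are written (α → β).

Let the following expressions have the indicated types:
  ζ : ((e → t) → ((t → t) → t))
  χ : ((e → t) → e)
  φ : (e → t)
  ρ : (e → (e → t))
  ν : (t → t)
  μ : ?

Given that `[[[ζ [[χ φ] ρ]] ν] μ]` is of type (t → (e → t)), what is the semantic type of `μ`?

For [[[ζ [[χ φ] ρ]] ν] μ] to have type (t → (e → t)) with [[ζ [[χ φ] ρ]] ν] of type t, μ must be the function: μ : (t → (t → (e → t))).

(t → (t → (e → t)))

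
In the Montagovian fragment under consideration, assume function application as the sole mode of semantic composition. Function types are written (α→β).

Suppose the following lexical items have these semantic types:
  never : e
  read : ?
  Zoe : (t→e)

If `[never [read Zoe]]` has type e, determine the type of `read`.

((t→e)→(e→e))

For [never [read Zoe]] to have type e with never of type e, [read Zoe] must be the function: [read Zoe] : (e→e).
For [read Zoe] to have type (e→e) with Zoe of type (t→e), read must be the function: read : ((t→e)→(e→e)).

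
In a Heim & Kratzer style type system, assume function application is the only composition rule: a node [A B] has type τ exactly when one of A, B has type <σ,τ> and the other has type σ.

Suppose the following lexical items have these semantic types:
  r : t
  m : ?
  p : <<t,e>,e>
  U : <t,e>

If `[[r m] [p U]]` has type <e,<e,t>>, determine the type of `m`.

[[r m] [p U]] is required to be <e,<e,t>>. [p U] : e cannot yield <e,<e,t>> as functor, so [r m] : <e,<e,<e,t>>>.
[r m] is required to be <e,<e,<e,t>>>. r : t cannot yield <e,<e,<e,t>>> as functor, so m : <t,<e,<e,<e,t>>>>.

<t,<e,<e,<e,t>>>>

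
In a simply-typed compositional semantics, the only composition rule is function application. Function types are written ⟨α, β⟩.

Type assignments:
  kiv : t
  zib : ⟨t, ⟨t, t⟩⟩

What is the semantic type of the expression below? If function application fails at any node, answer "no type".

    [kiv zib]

[kiv zib]: functor zib : ⟨t, ⟨t, t⟩⟩, argument kiv : t; result ⟨t, t⟩.

⟨t, t⟩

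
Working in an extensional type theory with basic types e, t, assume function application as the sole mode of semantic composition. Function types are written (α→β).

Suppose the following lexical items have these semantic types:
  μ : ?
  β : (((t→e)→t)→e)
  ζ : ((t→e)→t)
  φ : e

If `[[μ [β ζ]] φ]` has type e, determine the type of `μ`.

(e→(e→e))

[[μ [β ζ]] φ] is required to be e. φ : e cannot yield e as functor, so [μ [β ζ]] : (e→e).
[μ [β ζ]] is required to be (e→e). [β ζ] : e cannot yield (e→e) as functor, so μ : (e→(e→e)).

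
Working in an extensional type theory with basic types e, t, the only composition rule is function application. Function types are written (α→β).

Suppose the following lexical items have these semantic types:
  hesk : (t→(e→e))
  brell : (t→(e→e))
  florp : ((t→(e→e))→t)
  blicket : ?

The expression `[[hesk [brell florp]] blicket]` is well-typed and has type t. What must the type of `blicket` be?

[[hesk [brell florp]] blicket] must have type t. The sister [hesk [brell florp]] has type (e→e); that is not a function onto t, so blicket must be the functor, of type ((e→e)→t).

((e→e)→t)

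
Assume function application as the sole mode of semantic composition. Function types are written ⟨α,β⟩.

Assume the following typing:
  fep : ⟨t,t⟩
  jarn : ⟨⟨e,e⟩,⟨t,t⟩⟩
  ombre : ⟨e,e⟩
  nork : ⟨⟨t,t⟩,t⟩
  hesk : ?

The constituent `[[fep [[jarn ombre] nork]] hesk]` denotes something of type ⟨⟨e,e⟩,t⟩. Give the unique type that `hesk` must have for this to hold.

[[fep [[jarn ombre] nork]] hesk] must have type ⟨⟨e,e⟩,t⟩. The sister [fep [[jarn ombre] nork]] has type t; that is not a function onto ⟨⟨e,e⟩,t⟩, so hesk must be the functor, of type ⟨t,⟨⟨e,e⟩,t⟩⟩.

⟨t,⟨⟨e,e⟩,t⟩⟩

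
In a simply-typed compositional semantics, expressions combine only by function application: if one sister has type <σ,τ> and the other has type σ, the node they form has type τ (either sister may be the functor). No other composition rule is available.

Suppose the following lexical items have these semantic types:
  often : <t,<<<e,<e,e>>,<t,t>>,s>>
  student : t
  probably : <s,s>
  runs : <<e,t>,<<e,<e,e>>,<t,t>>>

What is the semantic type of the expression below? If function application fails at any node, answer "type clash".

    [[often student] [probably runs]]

[often student] — often of type <t,<<<e,<e,e>>,<t,t>>,s>> combines with student of type t: type <<<e,<e,e>>,<t,t>>,s>.
At [probably runs]: neither <s,s> nor <<e,t>,<<e,<e,e>>,<t,t>>> can take the other as argument; the node is ill-typed.

type clash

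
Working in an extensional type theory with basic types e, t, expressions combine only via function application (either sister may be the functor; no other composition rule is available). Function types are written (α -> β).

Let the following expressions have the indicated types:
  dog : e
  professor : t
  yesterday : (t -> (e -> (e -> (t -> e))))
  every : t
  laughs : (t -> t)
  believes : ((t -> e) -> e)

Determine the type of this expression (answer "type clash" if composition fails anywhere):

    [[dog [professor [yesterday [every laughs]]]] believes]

type clash

[every laughs]: laughs is (t -> t), every is t; result t.
[yesterday [every laughs]]: yesterday is (t -> (e -> (e -> (t -> e)))), [every laughs] is t; result (e -> (e -> (t -> e))).
[professor [yesterday [every laughs]]]: t and (e -> (e -> (t -> e))) cannot combine by function application — type clash.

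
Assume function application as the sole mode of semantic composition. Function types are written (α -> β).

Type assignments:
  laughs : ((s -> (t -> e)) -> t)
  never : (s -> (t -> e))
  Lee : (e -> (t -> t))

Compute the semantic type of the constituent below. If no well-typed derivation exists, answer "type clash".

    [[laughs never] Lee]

[laughs never] — laughs of type ((s -> (t -> e)) -> t) combines with never of type (s -> (t -> e)): type t.
[[laughs never] Lee]: t with (e -> (t -> t)) — neither is a function whose domain matches the other; composition fails here.

type clash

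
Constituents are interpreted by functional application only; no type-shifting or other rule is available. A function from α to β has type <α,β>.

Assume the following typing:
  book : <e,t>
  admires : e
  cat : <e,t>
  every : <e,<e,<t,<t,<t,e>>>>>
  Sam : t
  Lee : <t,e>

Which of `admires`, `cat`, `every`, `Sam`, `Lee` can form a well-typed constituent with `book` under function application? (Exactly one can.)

admires — combines: book : <e,t> takes admires : e as argument, giving t.
cat : <e,t> — does not combine with book.
every : <e,<e,<t,<t,<t,e>>>>> — does not combine with book.
Sam : t — does not combine with book.
Lee : <t,e> — does not combine with book.

admires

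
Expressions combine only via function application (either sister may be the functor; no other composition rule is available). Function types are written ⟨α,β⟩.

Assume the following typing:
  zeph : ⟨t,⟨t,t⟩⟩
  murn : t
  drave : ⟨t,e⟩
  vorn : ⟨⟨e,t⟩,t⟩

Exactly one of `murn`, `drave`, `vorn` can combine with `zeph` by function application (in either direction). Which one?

murn — combines: zeph : ⟨t,⟨t,t⟩⟩ takes murn : t as argument, giving ⟨t,t⟩.
drave : ⟨t,e⟩ — neither side's domain matches the other.
vorn : ⟨⟨e,t⟩,t⟩ — neither side's domain matches the other.

murn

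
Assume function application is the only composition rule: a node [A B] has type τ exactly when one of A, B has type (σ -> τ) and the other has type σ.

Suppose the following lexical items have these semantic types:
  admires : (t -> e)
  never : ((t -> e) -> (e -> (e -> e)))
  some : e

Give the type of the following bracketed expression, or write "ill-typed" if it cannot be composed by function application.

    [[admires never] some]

(e -> e)

At [admires never], never : ((t -> e) -> (e -> (e -> e))) takes admires : (t -> e), giving (e -> (e -> e)).
At [[admires never] some], [admires never] : (e -> (e -> e)) takes some : e, giving (e -> e).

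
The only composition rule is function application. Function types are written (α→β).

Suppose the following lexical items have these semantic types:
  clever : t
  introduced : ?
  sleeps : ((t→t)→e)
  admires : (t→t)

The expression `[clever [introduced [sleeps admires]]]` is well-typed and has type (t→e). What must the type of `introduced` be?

(e→(t→(t→e)))

For [clever [introduced [sleeps admires]]] to have type (t→e) with clever of type t, [introduced [sleeps admires]] must be the function: [introduced [sleeps admires]] : (t→(t→e)).
For [introduced [sleeps admires]] to have type (t→(t→e)) with [sleeps admires] of type e, introduced must be the function: introduced : (e→(t→(t→e))).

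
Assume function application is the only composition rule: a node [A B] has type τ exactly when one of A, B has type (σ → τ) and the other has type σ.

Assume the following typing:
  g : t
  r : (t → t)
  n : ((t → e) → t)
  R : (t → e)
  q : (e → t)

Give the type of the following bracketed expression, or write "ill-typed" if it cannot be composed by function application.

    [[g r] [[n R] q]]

At [g r], r : (t → t) takes g : t, giving t.
At [n R], n : ((t → e) → t) takes R : (t → e), giving t.
[[n R] q]: t with (e → t) — neither is a function whose domain matches the other; composition fails here.

ill-typed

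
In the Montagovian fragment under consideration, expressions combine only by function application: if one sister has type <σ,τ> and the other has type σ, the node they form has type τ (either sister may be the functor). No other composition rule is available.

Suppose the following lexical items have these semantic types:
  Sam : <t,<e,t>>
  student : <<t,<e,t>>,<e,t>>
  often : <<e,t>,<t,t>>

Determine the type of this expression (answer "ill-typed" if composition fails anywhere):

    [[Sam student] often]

[Sam student]: student is <<t,<e,t>>,<e,t>>, Sam is <t,<e,t>>; result <e,t>.
[[Sam student] often]: often is <<e,t>,<t,t>>, [Sam student] is <e,t>; result <t,t>.

<t,t>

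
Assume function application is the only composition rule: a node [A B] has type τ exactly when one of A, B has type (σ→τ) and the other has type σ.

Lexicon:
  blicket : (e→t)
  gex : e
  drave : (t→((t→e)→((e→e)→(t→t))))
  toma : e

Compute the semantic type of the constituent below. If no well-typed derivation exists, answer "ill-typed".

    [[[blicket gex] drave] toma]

ill-typed

At [blicket gex], blicket : (e→t) takes gex : e, giving t.
At [[blicket gex] drave], drave : (t→((t→e)→((e→e)→(t→t)))) takes [blicket gex] : t, giving ((t→e)→((e→e)→(t→t))).
[[[blicket gex] drave] toma]: ((t→e)→((e→e)→(t→t))) with e — neither is a function whose domain matches the other; composition fails here.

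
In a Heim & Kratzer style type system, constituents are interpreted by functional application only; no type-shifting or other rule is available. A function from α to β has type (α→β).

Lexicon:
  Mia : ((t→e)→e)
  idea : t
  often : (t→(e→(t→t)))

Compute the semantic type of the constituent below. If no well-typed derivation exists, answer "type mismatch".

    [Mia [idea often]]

[idea often] — often of type (t→(e→(t→t))) combines with idea of type t: type (e→(t→t)).
[Mia [idea often]]: ((t→e)→e) and (e→(t→t)) cannot combine by function application — type clash.

type mismatch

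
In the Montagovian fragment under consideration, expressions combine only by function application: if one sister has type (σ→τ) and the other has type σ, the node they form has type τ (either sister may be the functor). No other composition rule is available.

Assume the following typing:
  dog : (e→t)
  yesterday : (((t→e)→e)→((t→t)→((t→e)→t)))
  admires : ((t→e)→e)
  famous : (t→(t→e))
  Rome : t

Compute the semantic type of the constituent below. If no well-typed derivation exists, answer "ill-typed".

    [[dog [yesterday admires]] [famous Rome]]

At [yesterday admires], yesterday : (((t→e)→e)→((t→t)→((t→e)→t))) takes admires : ((t→e)→e), giving ((t→t)→((t→e)→t)).
[dog [yesterday admires]]: (e→t) with ((t→t)→((t→e)→t)) — neither is a function whose domain matches the other; composition fails here.

ill-typed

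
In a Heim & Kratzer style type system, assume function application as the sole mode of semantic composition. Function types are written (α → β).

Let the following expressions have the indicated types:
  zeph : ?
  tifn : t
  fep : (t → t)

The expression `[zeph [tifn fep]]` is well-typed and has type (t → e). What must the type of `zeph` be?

(t → (t → e))

For [zeph [tifn fep]] to have type (t → e) with [tifn fep] of type t, zeph must be the function: zeph : (t → (t → e)).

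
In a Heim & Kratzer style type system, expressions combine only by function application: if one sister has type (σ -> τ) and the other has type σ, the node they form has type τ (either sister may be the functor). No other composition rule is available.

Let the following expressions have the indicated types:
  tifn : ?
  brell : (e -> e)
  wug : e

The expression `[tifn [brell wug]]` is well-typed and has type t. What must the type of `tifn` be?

(e -> t)

[tifn [brell wug]] is required to be t. [brell wug] : e cannot yield t as functor, so tifn : (e -> t).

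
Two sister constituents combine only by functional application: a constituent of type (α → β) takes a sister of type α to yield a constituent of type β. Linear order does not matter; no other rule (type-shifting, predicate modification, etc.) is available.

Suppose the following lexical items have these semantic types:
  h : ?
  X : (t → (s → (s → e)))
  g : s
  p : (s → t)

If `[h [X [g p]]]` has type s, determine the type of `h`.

[h [X [g p]]] is required to be s. [X [g p]] : (s → (s → e)) cannot yield s as functor, so h : ((s → (s → e)) → s).

((s → (s → e)) → s)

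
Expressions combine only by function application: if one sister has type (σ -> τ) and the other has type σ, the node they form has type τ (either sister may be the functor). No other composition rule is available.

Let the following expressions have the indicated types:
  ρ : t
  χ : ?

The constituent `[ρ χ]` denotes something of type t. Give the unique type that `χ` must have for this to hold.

[ρ χ] is required to be t. ρ : t cannot yield t as functor, so χ : (t -> t).

(t -> t)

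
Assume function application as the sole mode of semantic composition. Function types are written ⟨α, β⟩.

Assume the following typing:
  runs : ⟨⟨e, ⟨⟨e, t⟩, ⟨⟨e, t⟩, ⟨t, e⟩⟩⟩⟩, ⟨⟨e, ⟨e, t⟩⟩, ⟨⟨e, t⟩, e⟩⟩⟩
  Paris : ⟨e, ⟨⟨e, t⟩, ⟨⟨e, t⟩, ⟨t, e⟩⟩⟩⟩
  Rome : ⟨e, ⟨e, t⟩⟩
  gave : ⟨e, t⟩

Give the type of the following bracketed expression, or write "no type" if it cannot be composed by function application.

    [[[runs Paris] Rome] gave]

e

[runs Paris]: functor runs : ⟨⟨e, ⟨⟨e, t⟩, ⟨⟨e, t⟩, ⟨t, e⟩⟩⟩⟩, ⟨⟨e, ⟨e, t⟩⟩, ⟨⟨e, t⟩, e⟩⟩⟩, argument Paris : ⟨e, ⟨⟨e, t⟩, ⟨⟨e, t⟩, ⟨t, e⟩⟩⟩⟩; result ⟨⟨e, ⟨e, t⟩⟩, ⟨⟨e, t⟩, e⟩⟩.
[[runs Paris] Rome]: functor [runs Paris] : ⟨⟨e, ⟨e, t⟩⟩, ⟨⟨e, t⟩, e⟩⟩, argument Rome : ⟨e, ⟨e, t⟩⟩; result ⟨⟨e, t⟩, e⟩.
[[[runs Paris] Rome] gave]: functor [[runs Paris] Rome] : ⟨⟨e, t⟩, e⟩, argument gave : ⟨e, t⟩; result e.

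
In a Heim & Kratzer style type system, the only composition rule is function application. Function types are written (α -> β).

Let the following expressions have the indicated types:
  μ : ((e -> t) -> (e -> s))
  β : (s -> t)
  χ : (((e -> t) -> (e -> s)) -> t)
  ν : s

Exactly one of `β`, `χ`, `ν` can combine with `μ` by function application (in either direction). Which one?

β : (s -> t) — neither side's domain matches the other.
χ — combines: χ : (((e -> t) -> (e -> s)) -> t) takes μ : ((e -> t) -> (e -> s)) as argument, giving t.
ν : s — neither side's domain matches the other.

χ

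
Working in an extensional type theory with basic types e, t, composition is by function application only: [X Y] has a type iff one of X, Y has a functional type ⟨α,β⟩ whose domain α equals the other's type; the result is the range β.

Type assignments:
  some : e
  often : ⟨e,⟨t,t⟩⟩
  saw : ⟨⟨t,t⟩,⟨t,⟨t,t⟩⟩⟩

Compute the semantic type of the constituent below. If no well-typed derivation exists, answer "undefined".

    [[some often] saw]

[some often]: ⟨e,⟨t,t⟩⟩ applied to e yields ⟨t,t⟩.
[[some often] saw]: ⟨⟨t,t⟩,⟨t,⟨t,t⟩⟩⟩ applied to ⟨t,t⟩ yields ⟨t,⟨t,t⟩⟩.

⟨t,⟨t,t⟩⟩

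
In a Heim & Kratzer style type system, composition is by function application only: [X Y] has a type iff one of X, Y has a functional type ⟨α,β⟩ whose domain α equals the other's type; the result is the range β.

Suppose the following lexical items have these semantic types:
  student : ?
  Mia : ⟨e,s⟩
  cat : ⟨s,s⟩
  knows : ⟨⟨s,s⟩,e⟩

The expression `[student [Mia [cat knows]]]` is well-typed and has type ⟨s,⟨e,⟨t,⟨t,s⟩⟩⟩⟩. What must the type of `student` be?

[student [Mia [cat knows]]] must have type ⟨s,⟨e,⟨t,⟨t,s⟩⟩⟩⟩. The sister [Mia [cat knows]] has type s; that is not a function onto ⟨s,⟨e,⟨t,⟨t,s⟩⟩⟩⟩, so student must be the functor, of type ⟨s,⟨s,⟨e,⟨t,⟨t,s⟩⟩⟩⟩⟩.

⟨s,⟨s,⟨e,⟨t,⟨t,s⟩⟩⟩⟩⟩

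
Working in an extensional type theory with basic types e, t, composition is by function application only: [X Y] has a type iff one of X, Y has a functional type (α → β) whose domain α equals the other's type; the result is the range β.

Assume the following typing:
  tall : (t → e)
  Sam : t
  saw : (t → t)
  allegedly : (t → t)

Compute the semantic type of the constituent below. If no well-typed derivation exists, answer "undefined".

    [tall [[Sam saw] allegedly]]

e

[Sam saw]: functor saw : (t → t), argument Sam : t; result t.
[[Sam saw] allegedly]: functor allegedly : (t → t), argument [Sam saw] : t; result t.
[tall [[Sam saw] allegedly]]: functor tall : (t → e), argument [[Sam saw] allegedly] : t; result e.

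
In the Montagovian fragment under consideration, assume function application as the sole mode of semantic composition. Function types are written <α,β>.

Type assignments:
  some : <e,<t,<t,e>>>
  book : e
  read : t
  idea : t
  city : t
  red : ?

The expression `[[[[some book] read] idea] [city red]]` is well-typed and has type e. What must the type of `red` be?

<t,<e,e>>

For [[[[some book] read] idea] [city red]] to have type e with [[[some book] read] idea] of type e, [city red] must be the function: [city red] : <e,e>.
For [city red] to have type <e,e> with city of type t, red must be the function: red : <t,<e,e>>.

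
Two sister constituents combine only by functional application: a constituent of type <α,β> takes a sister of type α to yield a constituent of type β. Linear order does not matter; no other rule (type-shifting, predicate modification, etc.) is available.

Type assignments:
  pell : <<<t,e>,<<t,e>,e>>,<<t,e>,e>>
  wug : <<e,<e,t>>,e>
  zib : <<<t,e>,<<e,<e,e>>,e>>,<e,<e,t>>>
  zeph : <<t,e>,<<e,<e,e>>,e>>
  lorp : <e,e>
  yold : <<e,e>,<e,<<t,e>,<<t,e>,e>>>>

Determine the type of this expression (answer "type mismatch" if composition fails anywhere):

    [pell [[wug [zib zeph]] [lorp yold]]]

[zib zeph] — zib of type <<<t,e>,<<e,<e,e>>,e>>,<e,<e,t>>> combines with zeph of type <<t,e>,<<e,<e,e>>,e>>: type <e,<e,t>>.
[wug [zib zeph]] — wug of type <<e,<e,t>>,e> combines with [zib zeph] of type <e,<e,t>>: type e.
[lorp yold] — yold of type <<e,e>,<e,<<t,e>,<<t,e>,e>>>> combines with lorp of type <e,e>: type <e,<<t,e>,<<t,e>,e>>>.
[[wug [zib zeph]] [lorp yold]] — [lorp yold] of type <e,<<t,e>,<<t,e>,e>>> combines with [wug [zib zeph]] of type e: type <<t,e>,<<t,e>,e>>.
[pell [[wug [zib zeph]] [lorp yold]]] — pell of type <<<t,e>,<<t,e>,e>>,<<t,e>,e>> combines with [[wug [zib zeph]] [lorp yold]] of type <<t,e>,<<t,e>,e>>: type <<t,e>,e>.

<<t,e>,e>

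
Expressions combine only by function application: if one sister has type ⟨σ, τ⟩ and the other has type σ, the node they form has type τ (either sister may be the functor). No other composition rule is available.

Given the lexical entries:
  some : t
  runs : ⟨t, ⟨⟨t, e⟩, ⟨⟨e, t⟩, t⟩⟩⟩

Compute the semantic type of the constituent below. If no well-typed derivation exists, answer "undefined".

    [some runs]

At [some runs], runs : ⟨t, ⟨⟨t, e⟩, ⟨⟨e, t⟩, t⟩⟩⟩ takes some : t, giving ⟨⟨t, e⟩, ⟨⟨e, t⟩, t⟩⟩.

⟨⟨t, e⟩, ⟨⟨e, t⟩, t⟩⟩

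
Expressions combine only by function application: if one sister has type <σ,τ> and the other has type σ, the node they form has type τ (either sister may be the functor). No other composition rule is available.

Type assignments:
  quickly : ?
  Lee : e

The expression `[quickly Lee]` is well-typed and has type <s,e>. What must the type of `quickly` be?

<e,<s,e>>

For [quickly Lee] to have type <s,e> with Lee of type e, quickly must be the function: quickly : <e,<s,e>>.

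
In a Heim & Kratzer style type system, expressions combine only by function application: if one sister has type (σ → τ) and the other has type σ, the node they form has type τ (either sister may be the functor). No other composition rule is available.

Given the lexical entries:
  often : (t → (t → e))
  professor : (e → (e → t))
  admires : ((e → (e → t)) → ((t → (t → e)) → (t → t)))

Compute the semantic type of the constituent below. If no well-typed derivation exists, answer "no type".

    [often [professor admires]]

[professor admires]: admires is ((e → (e → t)) → ((t → (t → e)) → (t → t))), professor is (e → (e → t)); result ((t → (t → e)) → (t → t)).
[often [professor admires]]: [professor admires] is ((t → (t → e)) → (t → t)), often is (t → (t → e)); result (t → t).

(t → t)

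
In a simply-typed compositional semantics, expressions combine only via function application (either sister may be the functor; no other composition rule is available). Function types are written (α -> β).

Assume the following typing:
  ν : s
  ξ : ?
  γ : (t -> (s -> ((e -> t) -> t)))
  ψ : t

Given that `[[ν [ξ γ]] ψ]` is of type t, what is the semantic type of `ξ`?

((t -> (s -> ((e -> t) -> t))) -> (s -> (t -> t)))

For [[ν [ξ γ]] ψ] to have type t with ψ of type t, [ν [ξ γ]] must be the function: [ν [ξ γ]] : (t -> t).
For [ν [ξ γ]] to have type (t -> t) with ν of type s, [ξ γ] must be the function: [ξ γ] : (s -> (t -> t)).
For [ξ γ] to have type (s -> (t -> t)) with γ of type (t -> (s -> ((e -> t) -> t))), ξ must be the function: ξ : ((t -> (s -> ((e -> t) -> t))) -> (s -> (t -> t))).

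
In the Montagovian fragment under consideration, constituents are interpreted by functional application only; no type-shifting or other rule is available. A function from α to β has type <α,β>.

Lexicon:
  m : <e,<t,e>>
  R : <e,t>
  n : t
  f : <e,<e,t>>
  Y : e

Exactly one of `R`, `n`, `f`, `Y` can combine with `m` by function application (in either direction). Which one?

R : <e,t> — m needs e; R needs e; neither fits.
n : t — m needs e; n needs nothing (atomic); neither fits.
f : <e,<e,t>> — m needs e; f needs e; neither fits.
Y — combines: m : <e,<t,e>> takes Y : e as argument, giving <t,e>.

Y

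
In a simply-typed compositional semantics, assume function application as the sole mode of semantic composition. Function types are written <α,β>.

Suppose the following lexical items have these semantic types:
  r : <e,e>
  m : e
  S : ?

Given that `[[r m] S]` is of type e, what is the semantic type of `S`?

<e,e>

For [[r m] S] to have type e with [r m] of type e, S must be the function: S : <e,e>.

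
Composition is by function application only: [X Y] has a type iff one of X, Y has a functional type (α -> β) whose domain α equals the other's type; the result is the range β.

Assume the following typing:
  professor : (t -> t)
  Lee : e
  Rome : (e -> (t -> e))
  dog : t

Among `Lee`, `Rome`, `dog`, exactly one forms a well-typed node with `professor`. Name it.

dog

Lee : e — does not combine with professor.
Rome : (e -> (t -> e)) — does not combine with professor.
dog — combines: professor : (t -> t) takes dog : t as argument, giving t.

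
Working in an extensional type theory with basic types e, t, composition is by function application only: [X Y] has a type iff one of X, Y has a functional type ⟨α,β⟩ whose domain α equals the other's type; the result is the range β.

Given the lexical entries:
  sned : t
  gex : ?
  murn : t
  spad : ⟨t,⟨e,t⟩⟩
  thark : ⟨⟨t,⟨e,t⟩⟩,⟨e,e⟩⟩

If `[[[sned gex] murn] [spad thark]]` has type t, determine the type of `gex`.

[[[sned gex] murn] [spad thark]] is required to be t. [spad thark] : ⟨e,e⟩ cannot yield t as functor, so [[sned gex] murn] : ⟨⟨e,e⟩,t⟩.
[[sned gex] murn] is required to be ⟨⟨e,e⟩,t⟩. murn : t cannot yield ⟨⟨e,e⟩,t⟩ as functor, so [sned gex] : ⟨t,⟨⟨e,e⟩,t⟩⟩.
[sned gex] is required to be ⟨t,⟨⟨e,e⟩,t⟩⟩. sned : t cannot yield ⟨t,⟨⟨e,e⟩,t⟩⟩ as functor, so gex : ⟨t,⟨t,⟨⟨e,e⟩,t⟩⟩⟩.

⟨t,⟨t,⟨⟨e,e⟩,t⟩⟩⟩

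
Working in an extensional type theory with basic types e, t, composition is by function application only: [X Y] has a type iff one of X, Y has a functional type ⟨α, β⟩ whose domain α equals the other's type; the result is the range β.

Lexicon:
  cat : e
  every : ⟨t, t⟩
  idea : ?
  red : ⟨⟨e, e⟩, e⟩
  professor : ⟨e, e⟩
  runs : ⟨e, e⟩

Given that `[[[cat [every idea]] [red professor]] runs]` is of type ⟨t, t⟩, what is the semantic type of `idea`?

⟨⟨t, t⟩, ⟨e, ⟨e, ⟨⟨e, e⟩, ⟨t, t⟩⟩⟩⟩⟩

[[[cat [every idea]] [red professor]] runs] must have type ⟨t, t⟩. The sister runs has type ⟨e, e⟩; that is not a function onto ⟨t, t⟩, so [[cat [every idea]] [red professor]] must be the functor, of type ⟨⟨e, e⟩, ⟨t, t⟩⟩.
[[cat [every idea]] [red professor]] must have type ⟨⟨e, e⟩, ⟨t, t⟩⟩. The sister [red professor] has type e; that is not a function onto ⟨⟨e, e⟩, ⟨t, t⟩⟩, so [cat [every idea]] must be the functor, of type ⟨e, ⟨⟨e, e⟩, ⟨t, t⟩⟩⟩.
[cat [every idea]] must have type ⟨e, ⟨⟨e, e⟩, ⟨t, t⟩⟩⟩. The sister cat has type e; that is not a function onto ⟨e, ⟨⟨e, e⟩, ⟨t, t⟩⟩⟩, so [every idea] must be the functor, of type ⟨e, ⟨e, ⟨⟨e, e⟩, ⟨t, t⟩⟩⟩⟩.
[every idea] must have type ⟨e, ⟨e, ⟨⟨e, e⟩, ⟨t, t⟩⟩⟩⟩. The sister every has type ⟨t, t⟩; that is not a function onto ⟨e, ⟨e, ⟨⟨e, e⟩, ⟨t, t⟩⟩⟩⟩, so idea must be the functor, of type ⟨⟨t, t⟩, ⟨e, ⟨e, ⟨⟨e, e⟩, ⟨t, t⟩⟩⟩⟩⟩.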